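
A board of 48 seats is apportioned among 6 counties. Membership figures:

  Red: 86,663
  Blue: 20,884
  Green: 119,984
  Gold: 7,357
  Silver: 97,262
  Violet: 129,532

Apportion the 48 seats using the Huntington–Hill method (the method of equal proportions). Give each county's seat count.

Red 9; Blue 2; Green 13; Gold 1; Silver 10; Violet 13

With divisor 9604: modified quotas Red 9.024, Blue 2.175, Green 12.493, Gold 0.766, Silver 10.127, Violet 13.487.
Geometric-mean thresholds: Red √(9·10)=9.487, Blue √(2·3)=2.449, Green √(12·13)=12.490, Gold (min 1), Silver √(10·11)=10.488, Violet √(13·14)=13.491.
Each quota rounded against its threshold gives Red 9, Blue 2, Green 13, Gold 1, Silver 10, Violet 13 (total 48).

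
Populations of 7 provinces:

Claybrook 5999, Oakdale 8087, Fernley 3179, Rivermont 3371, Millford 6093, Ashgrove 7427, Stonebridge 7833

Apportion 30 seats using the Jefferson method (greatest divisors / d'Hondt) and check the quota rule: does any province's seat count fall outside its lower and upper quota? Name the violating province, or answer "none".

none

Standard quotas: Claybrook 4.286, Oakdale 5.778, Fernley 2.271, Rivermont 2.408, Millford 4.353, Ashgrove 5.306, Stonebridge 5.596.
Jefferson allocation: Claybrook 4, Oakdale 6, Fernley 2, Rivermont 2, Millford 4, Ashgrove 6, Stonebridge 6.
Every allocation lies between the lower and upper quota.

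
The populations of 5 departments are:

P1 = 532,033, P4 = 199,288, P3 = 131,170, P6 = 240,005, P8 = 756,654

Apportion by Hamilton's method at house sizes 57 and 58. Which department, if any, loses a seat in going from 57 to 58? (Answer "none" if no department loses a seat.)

At 57 seats: P1 16, P4 6, P3 4, P6 8, P8 23.
At 58 seats: P1 17, P4 6, P3 4, P6 7, P8 24.
P6 drops from 8 to 7.

P6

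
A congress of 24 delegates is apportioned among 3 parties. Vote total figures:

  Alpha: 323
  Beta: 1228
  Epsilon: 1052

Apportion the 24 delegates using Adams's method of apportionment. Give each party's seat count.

Standard divisor 2603/24 ≈ 108.458; standard quotas: Alpha 2.978, Beta 11.322, Epsilon 9.700.
Rounding up gives 3, 12, 10 = 25 seats, so the divisor must be adjusted.
With modified divisor 114: modified quotas Alpha 2.833, Beta 10.772, Epsilon 9.228.
Rounding up: Alpha 3, Beta 11, Epsilon 10 (total 24).

Alpha: 3, Beta: 11, Epsilon: 10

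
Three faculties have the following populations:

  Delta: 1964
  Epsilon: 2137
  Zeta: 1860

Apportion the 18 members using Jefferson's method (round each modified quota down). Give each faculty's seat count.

Delta 6, Epsilon 6, Zeta 6

Standard divisor 5961/18 ≈ 331.167; standard quotas: Delta 5.931, Epsilon 6.453, Zeta 5.617.
Rounding down gives 5, 6, 5 = 16 seats, so the divisor must be adjusted.
With modified divisor 308: modified quotas Delta 6.377, Epsilon 6.938, Zeta 6.039.
Rounding down: Delta 6, Epsilon 6, Zeta 6 (total 18).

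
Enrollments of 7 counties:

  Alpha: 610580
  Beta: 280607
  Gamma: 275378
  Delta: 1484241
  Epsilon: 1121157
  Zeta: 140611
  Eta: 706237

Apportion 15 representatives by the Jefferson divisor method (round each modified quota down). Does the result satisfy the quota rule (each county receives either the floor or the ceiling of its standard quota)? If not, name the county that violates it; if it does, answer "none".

none

Standard quotas: Alpha 1.983, Beta 0.911, Gamma 0.894, Delta 4.820, Epsilon 3.641, Zeta 0.457, Eta 2.294.
Jefferson allocation: Alpha 2, Beta 1, Gamma 1, Delta 5, Epsilon 4, Zeta 0, Eta 2.
Every allocation lies between the lower and upper quota.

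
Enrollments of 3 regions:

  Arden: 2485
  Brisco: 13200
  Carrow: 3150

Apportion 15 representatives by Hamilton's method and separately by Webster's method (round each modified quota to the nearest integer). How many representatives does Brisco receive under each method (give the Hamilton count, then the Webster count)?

11 and 10

Hamilton: Arden 2, Brisco 11, Carrow 2.
Webster: Arden 2, Brisco 10, Carrow 3.
Brisco gets 11 under Hamilton and 10 under Webster.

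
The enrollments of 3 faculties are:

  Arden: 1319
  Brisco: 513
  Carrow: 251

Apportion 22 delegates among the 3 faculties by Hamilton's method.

The standard divisor is 2083/22 ≈ 94.682.
Standard quotas: Arden 13.931, Brisco 5.418, Carrow 2.651.
Lower quotas: Arden 13, Brisco 5, Carrow 2 (sum 20, leaving 2 seats).
Remainders in descending order: Arden 0.931, Carrow 0.651, Brisco 0.418.
Largest remainders: Arden, Carrow receive the extra seats.

Arden 14; Brisco 5; Carrow 3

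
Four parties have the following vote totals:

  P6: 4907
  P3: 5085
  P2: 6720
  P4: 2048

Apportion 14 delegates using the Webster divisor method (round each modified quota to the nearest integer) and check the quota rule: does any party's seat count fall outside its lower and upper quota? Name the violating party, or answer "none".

none

Standard quotas: P6 3.662, P3 3.795, P2 5.015, P4 1.528.
Webster allocation: P6 4, P3 4, P2 5, P4 1.
Every allocation lies between the lower and upper quota.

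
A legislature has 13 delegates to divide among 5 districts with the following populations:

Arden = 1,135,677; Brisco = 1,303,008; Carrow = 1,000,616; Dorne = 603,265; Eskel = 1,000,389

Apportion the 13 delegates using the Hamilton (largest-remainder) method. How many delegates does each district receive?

Arden: 3, Brisco: 3, Carrow: 3, Dorne: 1, Eskel: 3

Total 5042955; standard divisor 5042955/13 ≈ 387919.615.
Standard quotas: Arden 2.9276, Brisco 3.3590, Carrow 2.5794, Dorne 1.5551, Eskel 2.5789.
Lower quotas: Arden 2, Brisco 3, Carrow 2, Dorne 1, Eskel 2 (sum 10, leaving 3 seats).
Remainders in descending order: Arden 0.9276, Carrow 0.5794, Eskel 0.5789, Dorne 0.5551, Brisco 0.3590.
Largest remainders: Arden, Carrow, Eskel receive the extra seats.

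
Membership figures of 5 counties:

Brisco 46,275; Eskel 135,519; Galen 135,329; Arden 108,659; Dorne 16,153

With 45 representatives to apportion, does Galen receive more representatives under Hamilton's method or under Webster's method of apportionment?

Hamilton: Brisco 5, Eskel 14, Galen 14, Arden 11, Dorne 1.
Webster: Brisco 5, Eskel 14, Galen 13, Arden 11, Dorne 2.
Galen gets 14 under Hamilton and 13 under Webster.

Hamilton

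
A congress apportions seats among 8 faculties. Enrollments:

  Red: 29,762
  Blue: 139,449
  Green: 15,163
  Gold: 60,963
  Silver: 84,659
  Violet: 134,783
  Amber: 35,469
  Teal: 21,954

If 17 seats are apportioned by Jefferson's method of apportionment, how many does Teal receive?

Standard divisor 522202/17 ≈ 30717.765; standard quotas: Red 0.969, Blue 4.540, Green 0.494, Gold 1.985, Silver 2.756, Violet 4.388, Amber 1.155, Teal 0.715.
Rounding down gives 0, 4, 0, 1, 2, 4, 1, 0 = 12 seats, so the divisor must be adjusted.
With modified divisor 25100: modified quotas Red 1.186, Blue 5.556, Green 0.604, Gold 2.429, Silver 3.373, Violet 5.370, Amber 1.413, Teal 0.875.
Rounding down: Red 1, Blue 5, Green 0, Gold 2, Silver 3, Violet 5, Amber 1, Teal 0 (total 17).
Teal receives 0.

0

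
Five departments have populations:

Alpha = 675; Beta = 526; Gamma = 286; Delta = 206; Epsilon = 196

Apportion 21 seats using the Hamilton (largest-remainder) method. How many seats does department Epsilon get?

The standard divisor is 1889/21 ≈ 89.952.
Standard quotas: Alpha 7.504, Beta 5.848, Gamma 3.179, Delta 2.290, Epsilon 2.179.
Lower quotas: Alpha 7, Beta 5, Gamma 3, Delta 2, Epsilon 2 (sum 19, leaving 2 seats).
Remainders in descending order: Beta 0.848, Alpha 0.504, Delta 0.290, Gamma 0.179, Epsilon 0.179.
Largest remainders: Beta, Alpha receive the extra seats.
Epsilon receives 2.

2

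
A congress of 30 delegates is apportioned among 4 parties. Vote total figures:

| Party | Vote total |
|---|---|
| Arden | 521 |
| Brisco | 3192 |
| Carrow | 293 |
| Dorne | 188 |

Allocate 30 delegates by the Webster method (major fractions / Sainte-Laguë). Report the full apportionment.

Standard divisor 4194/30 ≈ 139.8; standard quotas: Arden 3.727, Brisco 22.833, Carrow 2.096, Dorne 1.345.
Rounding to the nearest integer gives Arden 4, Brisco 23, Carrow 2, Dorne 1 — total 30, matching the house size, so no adjustment is needed.

Arden: 4, Brisco: 23, Carrow: 2, Dorne: 1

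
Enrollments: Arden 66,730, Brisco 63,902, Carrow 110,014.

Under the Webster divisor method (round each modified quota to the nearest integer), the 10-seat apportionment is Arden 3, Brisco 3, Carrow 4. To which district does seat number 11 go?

Priority for the next seat is population ÷ (current seats + 0.5).
Priorities: Arden 19065.714, Brisco 18257.714, Carrow 24447.556.
Highest priority: Carrow.

Carrow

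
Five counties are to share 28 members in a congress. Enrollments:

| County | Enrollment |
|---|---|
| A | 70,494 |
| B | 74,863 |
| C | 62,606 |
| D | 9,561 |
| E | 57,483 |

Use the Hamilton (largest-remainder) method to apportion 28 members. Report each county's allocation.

The standard divisor is 275007/28 ≈ 9821.679.
Standard quotas: A 7.1774, B 7.6222, C 6.3743, D 0.9735, E 5.8527.
Lower quotas: A 7, B 7, C 6, D 0, E 5 (sum 25, leaving 3 seats).
Remainders in descending order: D 0.9735, E 0.8527, B 0.6222, C 0.3743, A 0.1774.
The surplus seats go to D, E, B.

A 7, B 8, C 6, D 1, E 6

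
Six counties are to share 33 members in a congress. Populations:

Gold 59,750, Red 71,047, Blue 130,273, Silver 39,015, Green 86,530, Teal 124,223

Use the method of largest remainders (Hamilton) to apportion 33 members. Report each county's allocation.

Gold: 4, Red: 5, Blue: 8, Silver: 2, Green: 6, Teal: 8

Standard divisor: 510838 ÷ 33 ≈ 15479.939.
Standard quotas: Gold 3.8598, Red 4.5896, Blue 8.4156, Silver 2.5204, Green 5.5898, Teal 8.0248.
Lower quotas: Gold 3, Red 4, Blue 8, Silver 2, Green 5, Teal 8 (sum 30, leaving 3 seats).
Remainders in descending order: Gold 0.8598, Green 0.5898, Red 0.5896, Silver 0.5204, Blue 0.4156, Teal 0.0248.
The surplus seats go to Gold, Green, Red.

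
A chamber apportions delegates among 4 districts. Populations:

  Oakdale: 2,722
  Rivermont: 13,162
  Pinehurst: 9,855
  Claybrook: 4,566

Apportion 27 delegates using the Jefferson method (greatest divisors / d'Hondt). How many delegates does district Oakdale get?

Standard divisor 30305/27 ≈ 1122.407; standard quotas: Oakdale 2.425, Rivermont 11.727, Pinehurst 8.780, Claybrook 4.068.
Rounding down gives 2, 11, 8, 4 = 25 seats, so the divisor must be adjusted.
With modified divisor 1050: modified quotas Oakdale 2.592, Rivermont 12.535, Pinehurst 9.386, Claybrook 4.349.
Rounding down: Oakdale 2, Rivermont 12, Pinehurst 9, Claybrook 4 (total 27).
Oakdale receives 2.

2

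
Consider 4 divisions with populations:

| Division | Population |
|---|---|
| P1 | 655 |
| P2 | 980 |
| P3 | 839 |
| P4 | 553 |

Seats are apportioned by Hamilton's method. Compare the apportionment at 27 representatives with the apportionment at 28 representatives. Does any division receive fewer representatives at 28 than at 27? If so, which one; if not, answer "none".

At 27 seats: P1 6, P2 9, P3 7, P4 5.
At 28 seats: P1 6, P2 9, P3 8, P4 5.
No division's allocation decreased.

none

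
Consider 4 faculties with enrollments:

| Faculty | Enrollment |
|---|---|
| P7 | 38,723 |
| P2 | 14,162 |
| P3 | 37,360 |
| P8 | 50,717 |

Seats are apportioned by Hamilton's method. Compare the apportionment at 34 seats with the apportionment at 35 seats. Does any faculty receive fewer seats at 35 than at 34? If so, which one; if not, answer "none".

At 34 seats: P7 9, P2 4, P3 9, P8 12.
At 35 seats: P7 10, P2 3, P3 9, P8 13.
P2 drops from 4 to 3.

P2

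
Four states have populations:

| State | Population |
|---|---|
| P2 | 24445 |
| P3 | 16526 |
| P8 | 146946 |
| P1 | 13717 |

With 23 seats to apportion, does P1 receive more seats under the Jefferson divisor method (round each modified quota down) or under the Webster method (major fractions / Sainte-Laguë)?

Jefferson: P2 2, P3 2, P8 18, P1 1.
Webster: P2 3, P3 2, P8 16, P1 2.
P1 gets 1 under Jefferson and 2 under Webster.

Webster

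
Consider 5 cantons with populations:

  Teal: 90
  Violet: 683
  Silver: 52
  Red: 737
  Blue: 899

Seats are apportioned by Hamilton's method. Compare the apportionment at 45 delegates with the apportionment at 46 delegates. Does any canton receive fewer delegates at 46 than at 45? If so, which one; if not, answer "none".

At 45 seats: Teal 2, Violet 13, Silver 1, Red 13, Blue 16.
At 46 seats: Teal 1, Violet 13, Silver 1, Red 14, Blue 17.
Teal drops from 2 to 1.

Teal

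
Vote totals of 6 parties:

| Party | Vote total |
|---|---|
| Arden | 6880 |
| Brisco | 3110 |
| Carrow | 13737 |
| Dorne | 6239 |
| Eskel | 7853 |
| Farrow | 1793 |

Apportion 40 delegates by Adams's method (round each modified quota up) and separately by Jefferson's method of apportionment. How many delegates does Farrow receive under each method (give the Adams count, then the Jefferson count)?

Adams: Arden 7, Brisco 3, Carrow 14, Dorne 6, Eskel 8, Farrow 2.
Jefferson: Arden 7, Brisco 3, Carrow 15, Dorne 6, Eskel 8, Farrow 1.
Farrow gets 2 under Adams and 1 under Jefferson.

2 and 1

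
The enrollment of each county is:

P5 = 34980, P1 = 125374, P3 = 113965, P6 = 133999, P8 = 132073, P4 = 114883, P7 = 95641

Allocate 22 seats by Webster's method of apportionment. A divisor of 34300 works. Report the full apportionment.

P5 1, P1 4, P3 3, P6 4, P8 4, P4 3, P7 3

With modified divisor 34300: modified quotas P5 1.020, P1 3.655, P3 3.323, P6 3.907, P8 3.851, P4 3.349, P7 2.788.
Rounding to the nearest integer: P5 1, P1 4, P3 3, P6 4, P8 4, P4 3, P7 3 (total 22).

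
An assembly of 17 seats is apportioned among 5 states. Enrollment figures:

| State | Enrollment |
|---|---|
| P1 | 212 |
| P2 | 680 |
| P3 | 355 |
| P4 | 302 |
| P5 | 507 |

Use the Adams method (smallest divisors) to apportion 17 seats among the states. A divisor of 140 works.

P1 2; P2 5; P3 3; P4 3; P5 4

With modified divisor 140: modified quotas P1 1.514, P2 4.857, P3 2.536, P4 2.157, P5 3.621.
Rounding up: P1 2, P2 5, P3 3, P4 3, P5 4 (total 17).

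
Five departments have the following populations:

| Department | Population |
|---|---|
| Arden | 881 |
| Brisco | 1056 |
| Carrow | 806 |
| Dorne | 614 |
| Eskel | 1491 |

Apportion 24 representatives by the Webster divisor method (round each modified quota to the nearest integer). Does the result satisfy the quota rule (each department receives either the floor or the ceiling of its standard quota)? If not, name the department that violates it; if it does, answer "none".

Standard quotas: Arden 4.361, Brisco 5.228, Carrow 3.990, Dorne 3.040, Eskel 7.381.
Webster allocation: Arden 4, Brisco 5, Carrow 4, Dorne 3, Eskel 8.
Every allocation lies between the lower and upper quota.

none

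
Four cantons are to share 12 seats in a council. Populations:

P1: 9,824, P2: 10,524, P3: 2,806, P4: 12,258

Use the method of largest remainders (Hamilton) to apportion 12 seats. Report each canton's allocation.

P1: 3; P2: 4; P3: 1; P4: 4

The standard divisor is 35412/12 = 2951.
Standard quotas: P1 3.3290, P2 3.5662, P3 0.9509, P4 4.1538.
Lower quotas: P1 3, P2 3, P3 0, P4 4 (sum 10, leaving 2 seats).
Remainders in descending order: P3 0.9509, P2 0.5662, P1 0.3290, P4 0.1538.
Largest remainders: P3, P2 receive the extra seats.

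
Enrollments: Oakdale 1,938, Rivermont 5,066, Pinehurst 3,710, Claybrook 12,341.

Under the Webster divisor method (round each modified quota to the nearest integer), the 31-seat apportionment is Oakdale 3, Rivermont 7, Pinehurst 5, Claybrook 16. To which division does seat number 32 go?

Claybrook

Priority for the next seat is population ÷ (current seats + 0.5).
Priorities: Oakdale 553.714, Rivermont 675.467, Pinehurst 674.545, Claybrook 747.939.
Highest priority: Claybrook.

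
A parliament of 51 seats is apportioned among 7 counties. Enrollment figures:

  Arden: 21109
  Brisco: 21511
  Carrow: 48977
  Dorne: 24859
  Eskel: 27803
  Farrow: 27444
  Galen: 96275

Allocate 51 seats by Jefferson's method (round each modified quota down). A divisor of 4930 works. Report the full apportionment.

Arden 4, Brisco 4, Carrow 9, Dorne 5, Eskel 5, Farrow 5, Galen 19

With modified divisor 4930: modified quotas Arden 4.282, Brisco 4.363, Carrow 9.934, Dorne 5.042, Eskel 5.640, Farrow 5.567, Galen 19.528.
Rounding down: Arden 4, Brisco 4, Carrow 9, Dorne 5, Eskel 5, Farrow 5, Galen 19 (total 51).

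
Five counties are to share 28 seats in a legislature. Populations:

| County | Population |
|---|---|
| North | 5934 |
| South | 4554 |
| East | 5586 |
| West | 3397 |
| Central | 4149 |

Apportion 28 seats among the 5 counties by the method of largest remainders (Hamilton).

North 7; South 5; East 7; West 4; Central 5

Standard divisor: 23620 ÷ 28 ≈ 843.571.
Standard quotas: North 7.0344, South 5.3985, East 6.6218, West 4.0269, Central 4.9184.
Lower quotas: North 7, South 5, East 6, West 4, Central 4 (sum 26, leaving 2 seats).
Remainders in descending order: Central 0.9184, East 0.6218, South 0.3985, North 0.0344, West 0.0269.
Largest remainders: Central, East receive the extra seats.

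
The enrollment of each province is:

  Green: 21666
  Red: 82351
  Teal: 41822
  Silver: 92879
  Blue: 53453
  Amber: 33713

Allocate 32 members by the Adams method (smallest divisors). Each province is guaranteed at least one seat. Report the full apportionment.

Green: 2, Red: 8, Teal: 4, Silver: 9, Blue: 5, Amber: 4

Standard divisor 325884/32 ≈ 10183.875; standard quotas: Green 2.127, Red 8.086, Teal 4.107, Silver 9.120, Blue 5.249, Amber 3.310.
Rounding up gives 3, 9, 5, 10, 6, 4 = 37 seats, so the divisor must be adjusted.
With modified divisor 11000: modified quotas Green 1.970, Red 7.486, Teal 3.802, Silver 8.444, Blue 4.859, Amber 3.065.
Rounding up: Green 2, Red 8, Teal 4, Silver 9, Blue 5, Amber 4 (total 32).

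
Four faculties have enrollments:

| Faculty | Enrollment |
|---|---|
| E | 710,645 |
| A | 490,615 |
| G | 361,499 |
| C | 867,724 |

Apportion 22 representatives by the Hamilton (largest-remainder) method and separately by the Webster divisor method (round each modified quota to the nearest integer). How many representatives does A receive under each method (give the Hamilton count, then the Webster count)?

Hamilton: E 6, A 5, G 3, C 8.
Webster: E 7, A 4, G 3, C 8.
A gets 5 under Hamilton and 4 under Webster.

5 and 4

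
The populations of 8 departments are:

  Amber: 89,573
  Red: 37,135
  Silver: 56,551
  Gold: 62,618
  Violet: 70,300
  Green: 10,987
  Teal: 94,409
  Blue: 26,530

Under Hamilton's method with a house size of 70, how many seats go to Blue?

4

Standard divisor: 448103 ÷ 70 ≈ 6401.471.
Standard quotas: Amber 13.9926, Red 5.8010, Silver 8.8341, Gold 9.7818, Violet 10.9819, Green 1.7163, Teal 14.7480, Blue 4.1444.
Lower quotas: Amber 13, Red 5, Silver 8, Gold 9, Violet 10, Green 1, Teal 14, Blue 4 (sum 64, leaving 6 seats).
Remainders in descending order: Amber 0.9926, Violet 0.9819, Silver 0.8341, Red 0.8010, Gold 0.7818, Teal 0.7480, Green 0.7163, Blue 0.1444.
Largest remainders: Amber, Violet, Silver, Red, Gold, Teal receive the extra seats.
Blue receives 4.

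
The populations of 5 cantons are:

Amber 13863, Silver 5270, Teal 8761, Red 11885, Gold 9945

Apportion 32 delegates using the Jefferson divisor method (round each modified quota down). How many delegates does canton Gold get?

Standard divisor 49724/32 ≈ 1553.875; standard quotas: Amber 8.922, Silver 3.392, Teal 5.638, Red 7.649, Gold 6.400.
Rounding down gives 8, 3, 5, 7, 6 = 29 seats, so the divisor must be adjusted.
With modified divisor 1440: modified quotas Amber 9.627, Silver 3.660, Teal 6.084, Red 8.253, Gold 6.906.
Rounding down: Amber 9, Silver 3, Teal 6, Red 8, Gold 6 (total 32).
Gold receives 6.

6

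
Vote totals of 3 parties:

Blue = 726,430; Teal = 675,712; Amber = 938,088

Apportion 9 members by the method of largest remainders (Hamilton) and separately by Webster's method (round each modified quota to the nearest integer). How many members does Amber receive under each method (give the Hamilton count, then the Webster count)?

4 and 3

Hamilton: Blue 3, Teal 2, Amber 4.
Webster: Blue 3, Teal 3, Amber 3.
Amber gets 4 under Hamilton and 3 under Webster.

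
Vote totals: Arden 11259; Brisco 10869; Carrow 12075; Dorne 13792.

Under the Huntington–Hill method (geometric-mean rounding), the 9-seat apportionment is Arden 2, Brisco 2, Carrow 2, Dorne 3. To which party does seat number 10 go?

Priority for the next seat is population ÷ (√(s·(s+1))).
Priorities: Arden 4596.468, Brisco 4437.251, Carrow 4929.598, Dorne 3981.407.
Highest priority: Carrow.

Carrow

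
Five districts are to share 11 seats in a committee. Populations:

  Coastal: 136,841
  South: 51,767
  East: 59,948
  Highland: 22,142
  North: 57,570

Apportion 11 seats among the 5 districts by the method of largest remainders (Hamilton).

Coastal 4, South 2, East 2, Highland 1, North 2

Standard divisor: 328268 ÷ 11 ≈ 29842.545.
Standard quotas: Coastal 4.5854, South 1.7347, East 2.0088, Highland 0.7420, North 1.9291.
Lower quotas: Coastal 4, South 1, East 2, Highland 0, North 1 (sum 8, leaving 3 seats).
Remainders in descending order: North 0.9291, Highland 0.7420, South 0.7347, Coastal 0.5854, East 0.0088.
The surplus seats go to North, Highland, South.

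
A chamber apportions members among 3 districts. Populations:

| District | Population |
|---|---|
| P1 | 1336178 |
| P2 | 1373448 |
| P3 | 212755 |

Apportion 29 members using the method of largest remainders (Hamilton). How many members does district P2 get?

14

Total 2922381; standard divisor 2922381/29 ≈ 100771.759.
Standard quotas: P1 13.2594, P2 13.6293, P3 2.1113.
Lower quotas: P1 13, P2 13, P3 2 (sum 28, leaving 1 seat).
Remainders in descending order: P2 0.6293, P1 0.2594, P3 0.1113.
The surplus seat goes to P2.
P2 receives 14.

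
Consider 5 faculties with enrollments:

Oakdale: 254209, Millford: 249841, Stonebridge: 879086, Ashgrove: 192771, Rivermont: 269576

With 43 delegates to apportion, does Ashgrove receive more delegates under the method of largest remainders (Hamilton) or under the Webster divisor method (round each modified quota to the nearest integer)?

Hamilton: Oakdale 6, Millford 6, Stonebridge 20, Ashgrove 5, Rivermont 6.
Webster: Oakdale 6, Millford 6, Stonebridge 21, Ashgrove 4, Rivermont 6.
Ashgrove gets 5 under Hamilton and 4 under Webster.

Hamilton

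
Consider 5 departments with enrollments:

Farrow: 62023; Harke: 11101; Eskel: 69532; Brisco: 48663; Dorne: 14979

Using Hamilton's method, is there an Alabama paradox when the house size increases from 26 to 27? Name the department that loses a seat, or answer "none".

none

At 26 seats: Farrow 8, Harke 1, Eskel 9, Brisco 6, Dorne 2.
At 27 seats: Farrow 8, Harke 2, Eskel 9, Brisco 6, Dorne 2.
No department's allocation decreased.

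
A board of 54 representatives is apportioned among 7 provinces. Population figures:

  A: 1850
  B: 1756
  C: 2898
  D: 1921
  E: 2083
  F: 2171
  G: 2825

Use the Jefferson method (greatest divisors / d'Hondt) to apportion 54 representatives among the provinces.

A 6; B 6; C 10; D 7; E 7; F 8; G 10

Standard divisor 15504/54 ≈ 287.111; standard quotas: A 6.443, B 6.116, C 10.094, D 6.691, E 7.255, F 7.562, G 9.839.
Rounding down gives 6, 6, 10, 6, 7, 7, 9 = 51 seats, so the divisor must be adjusted.
With modified divisor 270: modified quotas A 6.852, B 6.504, C 10.733, D 7.115, E 7.715, F 8.041, G 10.463.
Rounding down: A 6, B 6, C 10, D 7, E 7, F 8, G 10 (total 54).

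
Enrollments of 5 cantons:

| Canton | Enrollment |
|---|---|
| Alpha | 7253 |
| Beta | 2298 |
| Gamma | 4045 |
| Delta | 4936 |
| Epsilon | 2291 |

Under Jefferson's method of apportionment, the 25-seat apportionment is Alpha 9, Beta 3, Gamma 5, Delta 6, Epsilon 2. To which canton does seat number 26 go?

Priority for the next seat is population ÷ (current seats + 1).
Priorities: Alpha 725.300, Beta 574.500, Gamma 674.167, Delta 705.143, Epsilon 763.667.
Highest priority: Epsilon.

Epsilon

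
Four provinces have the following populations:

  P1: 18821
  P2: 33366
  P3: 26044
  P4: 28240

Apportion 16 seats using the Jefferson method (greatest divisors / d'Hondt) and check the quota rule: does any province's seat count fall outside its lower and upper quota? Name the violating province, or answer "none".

none

Standard quotas: P1 2.828, P2 5.014, P3 3.914, P4 4.244.
Jefferson allocation: P1 3, P2 5, P3 4, P4 4.
Every allocation lies between the lower and upper quota.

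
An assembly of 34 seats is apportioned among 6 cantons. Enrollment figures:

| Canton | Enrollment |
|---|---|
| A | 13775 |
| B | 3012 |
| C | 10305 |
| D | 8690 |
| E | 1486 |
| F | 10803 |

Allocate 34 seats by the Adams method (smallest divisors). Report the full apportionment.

A=10, B=2, C=7, D=6, E=1, F=8

Standard divisor 48071/34 ≈ 1413.853; standard quotas: A 9.743, B 2.130, C 7.289, D 6.146, E 1.051, F 7.641.
Rounding up gives 10, 3, 8, 7, 2, 8 = 38 seats, so the divisor must be adjusted.
With modified divisor 1523.19: modified quotas A 9.044, B 1.977, C 6.765, D 5.705, E 0.976, F 7.092.
Rounding up: A 10, B 2, C 7, D 6, E 1, F 8 (total 34).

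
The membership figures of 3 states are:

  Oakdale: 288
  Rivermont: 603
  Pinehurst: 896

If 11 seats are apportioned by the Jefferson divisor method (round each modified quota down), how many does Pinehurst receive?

6

Standard divisor 1787/11 ≈ 162.455; standard quotas: Oakdale 1.773, Rivermont 3.712, Pinehurst 5.515.
Rounding down gives 1, 3, 5 = 9 seats, so the divisor must be adjusted.
With modified divisor 147: modified quotas Oakdale 1.959, Rivermont 4.102, Pinehurst 6.095.
Rounding down: Oakdale 1, Rivermont 4, Pinehurst 6 (total 11).
Pinehurst receives 6.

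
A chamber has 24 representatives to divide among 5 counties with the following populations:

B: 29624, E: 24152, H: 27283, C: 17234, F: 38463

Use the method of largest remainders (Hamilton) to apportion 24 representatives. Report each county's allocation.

B=5; E=4; H=5; C=3; F=7

Total 136756; standard divisor 136756/24 ≈ 5698.167.
Standard quotas: B 5.1989, E 4.2386, H 4.7880, C 3.0245, F 6.7501.
Lower quotas: B 5, E 4, H 4, C 3, F 6 (sum 22, leaving 2 seats).
Remainders in descending order: H 0.7880, F 0.7501, E 0.2386, B 0.1989, C 0.0245.
Largest remainders: H, F receive the extra seats.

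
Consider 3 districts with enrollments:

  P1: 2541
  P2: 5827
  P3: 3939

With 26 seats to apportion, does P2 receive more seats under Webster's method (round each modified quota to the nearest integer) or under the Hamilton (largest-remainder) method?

Webster: P1 5, P2 13, P3 8.
Hamilton: P1 6, P2 12, P3 8.
P2 gets 13 under Webster and 12 under Hamilton.

Webster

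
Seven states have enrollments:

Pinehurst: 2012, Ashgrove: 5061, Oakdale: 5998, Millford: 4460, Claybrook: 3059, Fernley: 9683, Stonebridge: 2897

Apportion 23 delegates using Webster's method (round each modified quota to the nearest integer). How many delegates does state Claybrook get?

2

Standard divisor 33170/23 ≈ 1442.174; standard quotas: Pinehurst 1.395, Ashgrove 3.509, Oakdale 4.159, Millford 3.093, Claybrook 2.121, Fernley 6.714, Stonebridge 2.009.
Rounding to the nearest integer gives Pinehurst 1, Ashgrove 4, Oakdale 4, Millford 3, Claybrook 2, Fernley 7, Stonebridge 2 — total 23, matching the house size, so no adjustment is needed.
Claybrook receives 2.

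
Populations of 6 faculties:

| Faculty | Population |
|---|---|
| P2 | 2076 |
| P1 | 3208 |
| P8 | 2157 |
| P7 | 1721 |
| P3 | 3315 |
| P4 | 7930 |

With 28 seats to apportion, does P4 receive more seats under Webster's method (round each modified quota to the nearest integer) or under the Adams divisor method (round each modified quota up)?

Webster: P2 3, P1 4, P8 3, P7 2, P3 5, P4 11.
Adams: P2 3, P1 4, P8 3, P7 3, P3 5, P4 10.
P4 gets 11 under Webster and 10 under Adams.

Webster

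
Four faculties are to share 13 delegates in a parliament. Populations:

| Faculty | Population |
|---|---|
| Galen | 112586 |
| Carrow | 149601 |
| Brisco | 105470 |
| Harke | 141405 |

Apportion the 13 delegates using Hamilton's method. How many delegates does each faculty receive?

Galen 3; Carrow 4; Brisco 3; Harke 3

Total 509062; standard divisor 509062/13 ≈ 39158.615.
Standard quotas: Galen 2.8751, Carrow 3.8204, Brisco 2.6934, Harke 3.6111.
Lower quotas: Galen 2, Carrow 3, Brisco 2, Harke 3 (sum 10, leaving 3 seats).
Remainders in descending order: Galen 0.8751, Carrow 0.8204, Brisco 0.6934, Harke 0.6111.
Largest remainders: Galen, Carrow, Brisco receive the extra seats.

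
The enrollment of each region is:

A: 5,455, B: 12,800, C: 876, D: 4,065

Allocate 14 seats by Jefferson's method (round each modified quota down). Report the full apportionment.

Standard divisor 23196/14 ≈ 1656.857; standard quotas: A 3.292, B 7.725, C 0.529, D 2.453.
Rounding down gives 3, 7, 0, 2 = 12 seats, so the divisor must be adjusted.
With modified divisor 1400: modified quotas A 3.896, B 9.143, C 0.626, D 2.904.
Rounding down: A 3, B 9, C 0, D 2 (total 14).

A: 3, B: 9, C: 0, D: 2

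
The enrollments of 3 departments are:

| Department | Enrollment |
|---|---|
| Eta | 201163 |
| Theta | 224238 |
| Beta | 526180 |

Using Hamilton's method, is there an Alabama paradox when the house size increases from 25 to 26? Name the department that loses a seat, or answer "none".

At 25 seats: Eta 5, Theta 6, Beta 14.
At 26 seats: Eta 6, Theta 6, Beta 14.
No department's allocation decreased.

none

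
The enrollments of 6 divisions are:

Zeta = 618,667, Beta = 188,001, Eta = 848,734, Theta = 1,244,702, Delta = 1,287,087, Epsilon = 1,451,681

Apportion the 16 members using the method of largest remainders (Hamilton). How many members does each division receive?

Standard divisor: 5638872 ÷ 16 ≈ 352429.5.
Standard quotas: Zeta 1.7554, Beta 0.5334, Eta 2.4082, Theta 3.5318, Delta 3.6520, Epsilon 4.1191.
Lower quotas: Zeta 1, Beta 0, Eta 2, Theta 3, Delta 3, Epsilon 4 (sum 13, leaving 3 seats).
Remainders in descending order: Zeta 0.7554, Delta 0.6520, Beta 0.5334, Theta 0.5318, Eta 0.4082, Epsilon 0.1191.
Largest remainders: Zeta, Delta, Beta receive the extra seats.

Zeta 2, Beta 1, Eta 2, Theta 3, Delta 4, Epsilon 4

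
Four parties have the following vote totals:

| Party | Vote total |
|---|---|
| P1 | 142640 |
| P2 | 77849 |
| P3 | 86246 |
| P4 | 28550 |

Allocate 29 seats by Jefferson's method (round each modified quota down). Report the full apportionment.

Standard divisor 335285/29 ≈ 11561.552; standard quotas: P1 12.337, P2 6.733, P3 7.460, P4 2.469.
Rounding down gives 12, 6, 7, 2 = 27 seats, so the divisor must be adjusted.
With modified divisor 10900: modified quotas P1 13.086, P2 7.142, P3 7.912, P4 2.619.
Rounding down: P1 13, P2 7, P3 7, P4 2 (total 29).

P1: 13; P2: 7; P3: 7; P4: 2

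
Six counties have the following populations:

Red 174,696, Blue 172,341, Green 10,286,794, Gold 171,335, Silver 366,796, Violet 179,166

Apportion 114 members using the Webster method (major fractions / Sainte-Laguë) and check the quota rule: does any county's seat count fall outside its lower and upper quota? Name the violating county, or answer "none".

Standard quotas: Red 1.754, Blue 1.731, Green 103.311, Gold 1.721, Silver 3.684, Violet 1.799.
Webster allocation: Red 2, Blue 2, Green 102, Gold 2, Silver 4, Violet 2.
Green has quota 103.311 (lower 103, upper 104) but receives 102 — outside the quota interval.

Green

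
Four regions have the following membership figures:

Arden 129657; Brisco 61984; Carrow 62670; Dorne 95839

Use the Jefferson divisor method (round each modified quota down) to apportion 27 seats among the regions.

Arden 10, Brisco 5, Carrow 5, Dorne 7

Standard divisor 350150/27 ≈ 12968.519; standard quotas: Arden 9.998, Brisco 4.780, Carrow 4.832, Dorne 7.390.
Rounding down gives 9, 4, 4, 7 = 24 seats, so the divisor must be adjusted.
With modified divisor 12200: modified quotas Arden 10.628, Brisco 5.081, Carrow 5.137, Dorne 7.856.
Rounding down: Arden 10, Brisco 5, Carrow 5, Dorne 7 (total 27).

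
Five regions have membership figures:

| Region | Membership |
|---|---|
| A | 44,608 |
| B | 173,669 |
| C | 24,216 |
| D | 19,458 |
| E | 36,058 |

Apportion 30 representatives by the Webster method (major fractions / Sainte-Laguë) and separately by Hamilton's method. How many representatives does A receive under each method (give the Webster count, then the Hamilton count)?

4 and 5

Webster: A 4, B 18, C 2, D 2, E 4.
Hamilton: A 5, B 17, C 2, D 2, E 4.
A gets 4 under Webster and 5 under Hamilton.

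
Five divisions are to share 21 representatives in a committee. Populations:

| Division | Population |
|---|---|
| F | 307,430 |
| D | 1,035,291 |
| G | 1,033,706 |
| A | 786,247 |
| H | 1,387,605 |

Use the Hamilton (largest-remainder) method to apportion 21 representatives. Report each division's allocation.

F 1, D 5, G 5, A 4, H 6

Standard divisor: 4550279 ÷ 21 ≈ 216679.952.
Standard quotas: F 1.4188, D 4.7780, G 4.7707, A 3.6286, H 6.4039.
Lower quotas: F 1, D 4, G 4, A 3, H 6 (sum 18, leaving 3 seats).
Remainders in descending order: D 0.7780, G 0.7707, A 0.6286, F 0.4188, H 0.4039.
Largest remainders: D, G, A receive the extra seats.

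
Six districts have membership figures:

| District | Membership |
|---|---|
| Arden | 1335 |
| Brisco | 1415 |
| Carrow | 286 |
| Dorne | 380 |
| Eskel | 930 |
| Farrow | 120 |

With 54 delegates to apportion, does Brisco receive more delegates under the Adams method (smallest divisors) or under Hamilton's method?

Hamilton

Adams: Arden 16, Brisco 16, Carrow 4, Dorne 5, Eskel 11, Farrow 2.
Hamilton: Arden 16, Brisco 17, Carrow 4, Dorne 5, Eskel 11, Farrow 1.
Brisco gets 16 under Adams and 17 under Hamilton.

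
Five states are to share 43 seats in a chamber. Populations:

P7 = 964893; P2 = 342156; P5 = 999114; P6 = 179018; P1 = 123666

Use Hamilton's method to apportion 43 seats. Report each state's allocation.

Total 2608847; standard divisor 2608847/43 ≈ 60670.86.
Standard quotas: P7 15.9037, P2 5.6395, P5 16.4678, P6 2.9506, P1 2.0383.
Lower quotas: P7 15, P2 5, P5 16, P6 2, P1 2 (sum 40, leaving 3 seats).
Remainders in descending order: P6 0.9506, P7 0.9037, P2 0.6395, P5 0.4678, P1 0.0383.
The surplus seats go to P6, P7, P2.

P7 16, P2 6, P5 16, P6 3, P1 2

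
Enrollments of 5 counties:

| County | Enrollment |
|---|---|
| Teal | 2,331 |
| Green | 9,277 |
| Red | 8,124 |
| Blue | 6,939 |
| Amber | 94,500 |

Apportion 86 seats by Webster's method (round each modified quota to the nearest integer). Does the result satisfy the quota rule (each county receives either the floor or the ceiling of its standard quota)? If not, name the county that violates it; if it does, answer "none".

Amber

Standard quotas: Teal 1.654, Green 6.584, Red 5.766, Blue 4.925, Amber 67.071.
Webster allocation: Teal 2, Green 7, Red 6, Blue 5, Amber 66.
Amber has quota 67.071 (lower 67, upper 68) but receives 66 — outside the quota interval.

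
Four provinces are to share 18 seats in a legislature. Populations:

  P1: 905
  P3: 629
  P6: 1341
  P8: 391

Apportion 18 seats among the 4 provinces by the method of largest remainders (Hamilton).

P1 5, P3 4, P6 7, P8 2

Total 3266; standard divisor 3266/18 ≈ 181.444.
Standard quotas: P1 4.988, P3 3.467, P6 7.391, P8 2.155.
Lower quotas: P1 4, P3 3, P6 7, P8 2 (sum 16, leaving 2 seats).
Remainders in descending order: P1 0.988, P3 0.467, P6 0.391, P8 0.155.
The surplus seats go to P1, P3.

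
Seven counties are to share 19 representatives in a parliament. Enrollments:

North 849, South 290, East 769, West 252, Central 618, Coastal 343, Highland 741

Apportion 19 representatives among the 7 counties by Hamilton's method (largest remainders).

North 4, South 1, East 4, West 1, Central 3, Coastal 2, Highland 4

The standard divisor is 3862/19 ≈ 203.263.
Standard quotas: North 4.177, South 1.427, East 3.783, West 1.240, Central 3.040, Coastal 1.687, Highland 3.646.
Lower quotas: North 4, South 1, East 3, West 1, Central 3, Coastal 1, Highland 3 (sum 16, leaving 3 seats).
Remainders in descending order: East 0.783, Coastal 0.687, Highland 0.646, South 0.427, West 0.240, North 0.177, Central 0.040.
The surplus seats go to East, Coastal, Highland.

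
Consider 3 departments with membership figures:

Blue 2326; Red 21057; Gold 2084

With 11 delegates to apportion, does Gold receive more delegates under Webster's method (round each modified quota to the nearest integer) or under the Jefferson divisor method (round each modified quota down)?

Webster: Blue 1, Red 9, Gold 1.
Jefferson: Blue 1, Red 10, Gold 0.
Gold gets 1 under Webster and 0 under Jefferson.

Webster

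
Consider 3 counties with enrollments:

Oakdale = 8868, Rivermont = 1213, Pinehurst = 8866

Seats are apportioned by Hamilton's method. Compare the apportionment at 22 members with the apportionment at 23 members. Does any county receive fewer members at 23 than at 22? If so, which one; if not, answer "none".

Rivermont

At 22 seats: Oakdale 10, Rivermont 2, Pinehurst 10.
At 23 seats: Oakdale 11, Rivermont 1, Pinehurst 11.
Rivermont drops from 2 to 1.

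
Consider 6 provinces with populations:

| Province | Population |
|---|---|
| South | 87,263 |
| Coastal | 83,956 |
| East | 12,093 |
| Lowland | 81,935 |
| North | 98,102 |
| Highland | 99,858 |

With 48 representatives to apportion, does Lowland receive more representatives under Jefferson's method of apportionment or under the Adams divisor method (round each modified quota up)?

Jefferson: South 9, Coastal 9, East 1, Lowland 9, North 10, Highland 10.
Adams: South 9, Coastal 9, East 2, Lowland 8, North 10, Highland 10.
Lowland gets 9 under Jefferson and 8 under Adams.

Jefferson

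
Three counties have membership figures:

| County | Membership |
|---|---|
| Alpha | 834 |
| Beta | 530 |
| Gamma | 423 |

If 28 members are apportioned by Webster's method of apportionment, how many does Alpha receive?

13

Standard divisor 1787/28 ≈ 63.821; standard quotas: Alpha 13.068, Beta 8.304, Gamma 6.628.
Rounding to the nearest integer gives Alpha 13, Beta 8, Gamma 7 — total 28, matching the house size, so no adjustment is needed.
Alpha receives 13.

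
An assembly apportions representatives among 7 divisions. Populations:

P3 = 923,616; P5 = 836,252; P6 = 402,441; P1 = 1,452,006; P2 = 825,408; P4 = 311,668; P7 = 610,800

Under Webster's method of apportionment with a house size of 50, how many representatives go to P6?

4

Standard divisor 5362191/50 ≈ 107243.82; standard quotas: P3 8.612, P5 7.798, P6 3.753, P1 13.539, P2 7.697, P4 2.906, P7 5.695.
Rounding to the nearest integer gives 9, 8, 4, 14, 8, 3, 6 = 52 seats, so the divisor must be adjusted.
With modified divisor 109400: modified quotas P3 8.443, P5 7.644, P6 3.679, P1 13.272, P2 7.545, P4 2.849, P7 5.583.
Rounding to the nearest integer: P3 8, P5 8, P6 4, P1 13, P2 8, P4 3, P7 6 (total 50).
P6 receives 4.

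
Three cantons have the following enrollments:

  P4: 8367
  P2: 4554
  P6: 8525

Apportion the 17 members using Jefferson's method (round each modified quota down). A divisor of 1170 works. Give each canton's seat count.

P4=7; P2=3; P6=7

With modified divisor 1170: modified quotas P4 7.151, P2 3.892, P6 7.286.
Rounding down: P4 7, P2 3, P6 7 (total 17).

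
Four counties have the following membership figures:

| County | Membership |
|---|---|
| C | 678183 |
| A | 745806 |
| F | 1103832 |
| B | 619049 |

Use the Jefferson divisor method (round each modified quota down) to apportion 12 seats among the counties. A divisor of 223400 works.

C 3, A 3, F 4, B 2

With modified divisor 223400: modified quotas C 3.036, A 3.338, F 4.941, B 2.771.
Rounding down: C 3, A 3, F 4, B 2 (total 12).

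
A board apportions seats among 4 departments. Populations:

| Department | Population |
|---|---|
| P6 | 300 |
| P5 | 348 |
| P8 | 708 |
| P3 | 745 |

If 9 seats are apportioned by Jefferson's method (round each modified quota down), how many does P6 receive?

Standard divisor 2101/9 ≈ 233.444; standard quotas: P6 1.285, P5 1.491, P8 3.033, P3 3.191.
Rounding down gives 1, 1, 3, 3 = 8 seats, so the divisor must be adjusted.
With modified divisor 180: modified quotas P6 1.667, P5 1.933, P8 3.933, P3 4.139.
Rounding down: P6 1, P5 1, P8 3, P3 4 (total 9).
P6 receives 1.

1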